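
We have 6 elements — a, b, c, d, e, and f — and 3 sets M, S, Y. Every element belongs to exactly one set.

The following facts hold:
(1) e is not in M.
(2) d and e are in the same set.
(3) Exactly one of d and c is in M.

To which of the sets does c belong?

c: M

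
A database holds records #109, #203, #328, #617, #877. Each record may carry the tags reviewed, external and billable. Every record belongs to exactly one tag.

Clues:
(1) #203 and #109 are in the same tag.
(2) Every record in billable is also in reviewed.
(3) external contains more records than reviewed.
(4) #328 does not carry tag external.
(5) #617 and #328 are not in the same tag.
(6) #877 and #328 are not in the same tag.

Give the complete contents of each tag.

reviewed = {#328}; external = {#109, #203, #617, #877}; billable = {}

From (4): #328 ∉ external.
Suppose #109 ∈ reviewed: no assignment then satisfies all the clues, so #109 ∉ reviewed.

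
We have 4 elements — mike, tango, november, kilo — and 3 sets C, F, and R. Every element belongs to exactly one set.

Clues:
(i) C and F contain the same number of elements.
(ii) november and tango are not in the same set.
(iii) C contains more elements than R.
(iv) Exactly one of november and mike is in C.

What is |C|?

2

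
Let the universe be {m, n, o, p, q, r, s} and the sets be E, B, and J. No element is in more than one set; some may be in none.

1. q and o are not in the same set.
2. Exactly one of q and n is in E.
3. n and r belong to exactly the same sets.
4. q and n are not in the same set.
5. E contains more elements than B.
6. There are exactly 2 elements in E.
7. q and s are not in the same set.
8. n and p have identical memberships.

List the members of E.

E = {m, q}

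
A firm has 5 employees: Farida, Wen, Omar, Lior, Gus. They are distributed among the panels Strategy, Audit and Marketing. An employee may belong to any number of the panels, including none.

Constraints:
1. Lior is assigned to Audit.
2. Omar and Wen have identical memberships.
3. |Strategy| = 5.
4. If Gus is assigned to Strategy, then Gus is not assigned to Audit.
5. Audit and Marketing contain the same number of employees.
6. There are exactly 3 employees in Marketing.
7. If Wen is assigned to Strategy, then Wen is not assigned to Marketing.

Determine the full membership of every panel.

Strategy = {Farida, Gus, Lior, Omar, Wen}; Audit = {Lior, Omar, Wen}; Marketing = {Farida, Gus, Lior}

From (1): Lior ∈ Audit.
(3): only 5 candidates remain for Strategy, so all are in.
(4): Gus ∉ Audit.
(7): Wen ∉ Marketing.
(2): Omar matches Wen: Omar ∉ Marketing.
(6): only 3 candidates remain for Marketing, so all are in.
Suppose Farida ∈ Audit: no assignment then satisfies all the clues, so Farida ∉ Audit.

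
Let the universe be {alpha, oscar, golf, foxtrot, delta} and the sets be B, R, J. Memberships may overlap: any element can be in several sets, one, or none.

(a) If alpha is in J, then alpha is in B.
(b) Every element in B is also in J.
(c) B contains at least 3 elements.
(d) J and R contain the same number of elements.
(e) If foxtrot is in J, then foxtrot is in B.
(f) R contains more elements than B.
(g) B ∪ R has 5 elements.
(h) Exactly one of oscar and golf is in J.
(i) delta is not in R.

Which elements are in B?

B = {alpha, delta, foxtrot}

From (i): delta ∉ R.
Suppose alpha ∉ B: no assignment then satisfies all the clues, so alpha ∈ B.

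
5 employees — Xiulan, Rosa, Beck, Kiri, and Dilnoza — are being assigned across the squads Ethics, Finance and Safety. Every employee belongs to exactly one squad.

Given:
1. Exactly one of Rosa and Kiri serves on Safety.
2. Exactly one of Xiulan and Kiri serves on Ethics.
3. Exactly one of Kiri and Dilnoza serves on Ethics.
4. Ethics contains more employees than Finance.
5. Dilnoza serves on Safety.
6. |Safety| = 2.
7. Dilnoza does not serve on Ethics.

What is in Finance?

From (5): Dilnoza ∈ Safety.
(3) (exactly one): Kiri ∈ Ethics.
(1) (exactly one): Rosa ∈ Safety.
(2) (exactly one): Xiulan ∉ Ethics.
(6): Safety already has 2, so the rest are out.
Only one squad left: Xiulan ∈ Finance.
Suppose Beck ∈ Finance: no assignment then satisfies all the clues, so Beck ∉ Finance.

Finance = {Xiulan}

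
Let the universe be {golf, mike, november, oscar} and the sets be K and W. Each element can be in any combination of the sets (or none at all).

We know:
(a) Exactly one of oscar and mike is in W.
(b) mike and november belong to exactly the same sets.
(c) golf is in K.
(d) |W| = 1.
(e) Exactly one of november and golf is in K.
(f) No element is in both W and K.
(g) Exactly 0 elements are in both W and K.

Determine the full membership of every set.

From (c): golf ∈ K.
(e) (exactly one): november ∉ K.
(f) (disjoint): golf ∉ W.
(b): mike matches november: mike ∉ K.
Suppose mike ∈ W: no assignment then satisfies all the clues, so mike ∉ W.

K = {golf}; W = {oscar}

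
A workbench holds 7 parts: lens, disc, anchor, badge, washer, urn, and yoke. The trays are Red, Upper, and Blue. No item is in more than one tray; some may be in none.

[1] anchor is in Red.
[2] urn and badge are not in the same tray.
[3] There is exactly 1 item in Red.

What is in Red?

Red = {anchor}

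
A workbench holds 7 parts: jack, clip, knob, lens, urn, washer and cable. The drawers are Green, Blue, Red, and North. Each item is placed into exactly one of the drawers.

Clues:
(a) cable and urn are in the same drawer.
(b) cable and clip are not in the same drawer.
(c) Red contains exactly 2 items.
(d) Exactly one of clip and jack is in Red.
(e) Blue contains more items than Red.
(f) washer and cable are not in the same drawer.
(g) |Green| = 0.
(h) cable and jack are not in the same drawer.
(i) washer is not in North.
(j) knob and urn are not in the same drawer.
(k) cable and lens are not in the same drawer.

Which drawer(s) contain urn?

urn: North

From (i): washer ∉ North.
(g): Green already has 0, so the rest are out.
Suppose urn ∈ Blue: no assignment then satisfies all the clues, so urn ∉ Blue.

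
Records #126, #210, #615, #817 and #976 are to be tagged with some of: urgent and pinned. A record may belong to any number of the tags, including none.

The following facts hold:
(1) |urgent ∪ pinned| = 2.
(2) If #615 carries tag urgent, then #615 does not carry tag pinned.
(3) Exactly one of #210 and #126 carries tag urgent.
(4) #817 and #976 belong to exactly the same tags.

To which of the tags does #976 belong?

#976: none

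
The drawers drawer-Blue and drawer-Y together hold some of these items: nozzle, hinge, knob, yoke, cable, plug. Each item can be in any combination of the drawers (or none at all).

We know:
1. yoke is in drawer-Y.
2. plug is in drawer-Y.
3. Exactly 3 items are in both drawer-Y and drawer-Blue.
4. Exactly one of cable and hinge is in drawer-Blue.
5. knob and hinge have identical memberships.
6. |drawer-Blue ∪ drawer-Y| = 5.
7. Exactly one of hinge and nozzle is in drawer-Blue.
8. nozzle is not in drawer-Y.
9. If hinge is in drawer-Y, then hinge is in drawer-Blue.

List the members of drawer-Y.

drawer-Y = {cable, hinge, knob, plug, yoke}

From (1): yoke ∈ drawer-Y.
From (2): plug ∈ drawer-Y.
From (8): nozzle ∉ drawer-Y.
Suppose hinge ∉ drawer-Y: no assignment then satisfies all the clues, so hinge ∈ drawer-Y.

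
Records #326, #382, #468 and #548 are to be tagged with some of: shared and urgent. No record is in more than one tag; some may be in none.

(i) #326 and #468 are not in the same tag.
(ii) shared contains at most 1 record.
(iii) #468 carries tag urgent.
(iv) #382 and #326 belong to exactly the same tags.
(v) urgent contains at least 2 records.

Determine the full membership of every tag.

shared = {}; urgent = {#468, #548}

From (iii): #468 ∈ urgent.
(i): #326 ∉ urgent.
(iv): #382 matches #326: #382 ∉ urgent.
(v): only 2 candidates remain for urgent, so all are in.
Suppose #326 ∈ shared: no assignment then satisfies all the clues, so #326 ∉ shared.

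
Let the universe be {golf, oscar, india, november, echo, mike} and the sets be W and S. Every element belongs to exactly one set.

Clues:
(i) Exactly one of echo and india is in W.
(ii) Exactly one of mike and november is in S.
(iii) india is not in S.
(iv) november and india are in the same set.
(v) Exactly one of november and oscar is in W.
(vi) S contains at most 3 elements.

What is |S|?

3

From (iii): india ∉ S.
(iv): november matches india: november ∉ S.
Only one set left: india ∈ W.
Only one set left: november ∈ W.
(i) (exactly one): echo ∉ W.
(ii) (exactly one): mike ∈ S.
(v) (exactly one): oscar ∉ W.
Only one set left: oscar ∈ S.
Only one set left: echo ∈ S.
(vi): S already has 3, so the rest are out.
Only one set left: golf ∈ W.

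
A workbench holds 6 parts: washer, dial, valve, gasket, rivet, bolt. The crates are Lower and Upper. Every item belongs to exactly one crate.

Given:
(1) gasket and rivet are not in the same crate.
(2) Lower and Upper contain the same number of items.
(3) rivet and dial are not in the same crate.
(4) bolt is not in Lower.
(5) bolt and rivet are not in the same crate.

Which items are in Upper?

From (4): bolt ∉ Lower.
Only one crate left: bolt ∈ Upper.
(5): rivet ∉ Upper.
Only one crate left: rivet ∈ Lower.
(1): gasket ∉ Lower.
(3): dial ∉ Lower.
Only one crate left: dial ∈ Upper.
Only one crate left: gasket ∈ Upper.
Suppose washer ∈ Upper: no assignment then satisfies all the clues, so washer ∉ Upper.

Upper = {bolt, dial, gasket}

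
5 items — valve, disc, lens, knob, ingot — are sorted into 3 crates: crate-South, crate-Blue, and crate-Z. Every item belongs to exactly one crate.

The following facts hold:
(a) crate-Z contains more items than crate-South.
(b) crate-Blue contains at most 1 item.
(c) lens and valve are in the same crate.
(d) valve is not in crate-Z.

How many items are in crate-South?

2

From (d): valve ∉ crate-Z.
(c): lens matches valve: lens ∉ crate-Z.
Suppose valve ∉ crate-South: no assignment then satisfies all the clues, so valve ∈ crate-South.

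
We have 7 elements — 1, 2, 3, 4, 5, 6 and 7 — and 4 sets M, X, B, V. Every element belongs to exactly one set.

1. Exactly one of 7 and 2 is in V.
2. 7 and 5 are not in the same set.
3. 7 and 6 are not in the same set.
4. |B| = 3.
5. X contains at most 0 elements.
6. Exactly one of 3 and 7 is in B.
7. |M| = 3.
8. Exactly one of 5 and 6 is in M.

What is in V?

(5): X already has 0, so the rest are out.
Suppose 1 ∈ V: no assignment then satisfies all the clues, so 1 ∉ V.

V = {7}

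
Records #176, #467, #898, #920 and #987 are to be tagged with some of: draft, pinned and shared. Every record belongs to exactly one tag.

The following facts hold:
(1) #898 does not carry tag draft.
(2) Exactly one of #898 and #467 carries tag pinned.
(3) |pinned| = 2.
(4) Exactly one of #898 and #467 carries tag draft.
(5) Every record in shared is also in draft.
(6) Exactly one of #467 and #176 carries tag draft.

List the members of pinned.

pinned = {#176, #898}

From (1): #898 ∉ draft.
(4) (exactly one): #467 ∈ draft.
(5) contrapositive: #898 ∉ shared.
(6) (exactly one): #176 ∉ draft.
Only one tag left: #898 ∈ pinned.
(5) contrapositive: #176 ∉ shared.
Only one tag left: #176 ∈ pinned.
(3): pinned already has 2, so the rest are out.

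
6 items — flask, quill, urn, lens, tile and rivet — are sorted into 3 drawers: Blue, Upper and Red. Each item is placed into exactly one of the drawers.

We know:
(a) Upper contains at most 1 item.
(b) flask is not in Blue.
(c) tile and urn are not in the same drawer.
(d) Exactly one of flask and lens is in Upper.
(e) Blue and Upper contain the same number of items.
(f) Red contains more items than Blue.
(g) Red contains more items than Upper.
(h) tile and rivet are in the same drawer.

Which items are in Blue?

Blue = {urn}

From (b): flask ∉ Blue.
Suppose quill ∈ Blue: no assignment then satisfies all the clues, so quill ∉ Blue.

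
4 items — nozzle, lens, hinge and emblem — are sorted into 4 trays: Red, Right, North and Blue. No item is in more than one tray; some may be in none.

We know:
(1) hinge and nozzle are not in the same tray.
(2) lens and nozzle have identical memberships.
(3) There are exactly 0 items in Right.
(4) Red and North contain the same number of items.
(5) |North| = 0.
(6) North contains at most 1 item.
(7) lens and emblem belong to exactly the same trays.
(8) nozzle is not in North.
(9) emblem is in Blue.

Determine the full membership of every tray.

From (8): nozzle ∉ North.
From (9): emblem ∈ Blue.
(2): lens matches nozzle: lens ∉ North.
(3): Right already has 0, so the rest are out.
(5): North already has 0, so the rest are out.
(7): lens matches emblem: lens ∉ Red.
(7): lens matches emblem: lens ∈ Blue.
(2): nozzle matches lens: nozzle ∉ Red.
(2): nozzle matches lens: nozzle ∈ Blue.
(1): hinge ∉ Blue.
Suppose hinge ∈ Red: no assignment then satisfies all the clues, so hinge ∉ Red.

Red = {}; Right = {}; North = {}; Blue = {emblem, lens, nozzle}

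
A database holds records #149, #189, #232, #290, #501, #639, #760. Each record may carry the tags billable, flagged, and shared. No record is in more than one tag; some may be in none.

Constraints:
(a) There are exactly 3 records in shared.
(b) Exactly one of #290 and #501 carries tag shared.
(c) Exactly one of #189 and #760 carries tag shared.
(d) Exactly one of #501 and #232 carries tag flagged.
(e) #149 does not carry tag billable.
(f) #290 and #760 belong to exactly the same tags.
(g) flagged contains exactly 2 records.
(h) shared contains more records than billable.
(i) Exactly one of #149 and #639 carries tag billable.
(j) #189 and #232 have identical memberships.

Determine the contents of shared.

shared = {#149, #290, #760}

From (e): #149 ∉ billable.
(i) (exactly one): #639 ∈ billable.
Suppose #149 ∉ shared: no assignment then satisfies all the clues, so #149 ∈ shared.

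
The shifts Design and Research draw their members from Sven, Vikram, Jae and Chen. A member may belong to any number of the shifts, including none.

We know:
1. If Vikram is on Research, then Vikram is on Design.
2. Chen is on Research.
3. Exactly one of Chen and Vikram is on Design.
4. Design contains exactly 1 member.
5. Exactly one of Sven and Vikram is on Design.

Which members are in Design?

Design = {Vikram}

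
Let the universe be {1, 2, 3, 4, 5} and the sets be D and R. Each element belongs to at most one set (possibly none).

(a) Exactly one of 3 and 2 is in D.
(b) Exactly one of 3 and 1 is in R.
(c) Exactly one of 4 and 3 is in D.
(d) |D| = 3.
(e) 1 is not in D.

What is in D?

D = {2, 4, 5}

From (e): 1 ∉ D.
Suppose 2 ∉ D: no assignment then satisfies all the clues, so 2 ∈ D.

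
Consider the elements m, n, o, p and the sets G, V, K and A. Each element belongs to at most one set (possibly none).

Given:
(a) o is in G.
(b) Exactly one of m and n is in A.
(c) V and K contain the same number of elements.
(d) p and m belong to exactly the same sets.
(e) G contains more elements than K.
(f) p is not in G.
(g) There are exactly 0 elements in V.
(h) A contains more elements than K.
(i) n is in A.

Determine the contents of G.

G = {o}

From (a): o ∈ G.
From (f): p ∉ G.
From (i): n ∈ A.
(b) (exactly one): m ∉ A.
(d): m matches p: m ∉ G.
(d): p matches m: p ∉ A.
(g): V already has 0, so the rest are out.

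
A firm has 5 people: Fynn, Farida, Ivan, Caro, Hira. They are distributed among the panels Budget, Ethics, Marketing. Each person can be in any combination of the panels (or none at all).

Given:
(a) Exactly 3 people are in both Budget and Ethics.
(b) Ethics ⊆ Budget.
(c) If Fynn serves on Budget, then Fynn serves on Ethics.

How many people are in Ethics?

3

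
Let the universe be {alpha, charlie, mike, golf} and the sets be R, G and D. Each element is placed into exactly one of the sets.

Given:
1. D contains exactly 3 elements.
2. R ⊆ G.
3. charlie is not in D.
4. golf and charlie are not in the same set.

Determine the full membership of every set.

R = {}; G = {charlie}; D = {alpha, golf, mike}

From (3): charlie ∉ D.
(1): only 3 candidates remain for D, so all are in.
Suppose charlie ∈ R: no assignment then satisfies all the clues, so charlie ∉ R.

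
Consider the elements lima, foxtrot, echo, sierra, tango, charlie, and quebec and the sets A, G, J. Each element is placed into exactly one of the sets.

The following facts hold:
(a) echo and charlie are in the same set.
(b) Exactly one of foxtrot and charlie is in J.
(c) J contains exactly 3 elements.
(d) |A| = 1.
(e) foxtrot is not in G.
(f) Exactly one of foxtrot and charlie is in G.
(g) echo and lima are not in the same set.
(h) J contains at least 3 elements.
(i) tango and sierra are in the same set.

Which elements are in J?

From (e): foxtrot ∉ G.
(f) (exactly one): charlie ∈ G.
(a): echo matches charlie: echo ∉ A.
(a): echo matches charlie: echo ∈ G.
(b) (exactly one): foxtrot ∈ J.
(g): lima ∉ G.
Suppose lima ∈ J: no assignment then satisfies all the clues, so lima ∉ J.

J = {foxtrot, sierra, tango}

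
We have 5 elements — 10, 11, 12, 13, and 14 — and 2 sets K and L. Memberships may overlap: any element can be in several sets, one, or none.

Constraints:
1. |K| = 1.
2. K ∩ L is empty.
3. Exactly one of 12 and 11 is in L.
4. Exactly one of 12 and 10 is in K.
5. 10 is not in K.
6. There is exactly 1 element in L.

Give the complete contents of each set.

From (5): 10 ∉ K.
(4) (exactly one): 12 ∈ K.
(1): K already has 1, so the rest are out.
(2) (disjoint): 12 ∉ L.
(3) (exactly one): 11 ∈ L.
(6): L already has 1, so the rest are out.

K = {12}; L = {11}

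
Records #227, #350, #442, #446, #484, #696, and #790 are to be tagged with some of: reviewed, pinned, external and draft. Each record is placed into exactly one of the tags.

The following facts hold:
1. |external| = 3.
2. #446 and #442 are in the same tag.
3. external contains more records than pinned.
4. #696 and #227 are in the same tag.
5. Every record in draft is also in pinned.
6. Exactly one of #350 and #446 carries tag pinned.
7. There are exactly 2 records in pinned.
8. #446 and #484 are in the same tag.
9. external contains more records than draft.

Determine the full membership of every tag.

reviewed = {#227, #696}; pinned = {#350, #790}; external = {#442, #446, #484}; draft = {}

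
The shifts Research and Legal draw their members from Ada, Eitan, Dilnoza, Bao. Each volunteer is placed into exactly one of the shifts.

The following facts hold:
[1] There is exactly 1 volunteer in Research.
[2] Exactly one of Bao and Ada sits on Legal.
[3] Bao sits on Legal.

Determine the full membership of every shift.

From (3): Bao ∈ Legal.
(2) (exactly one): Ada ∉ Legal.
Only one shift left: Ada ∈ Research.
(1): Research already has 1, so the rest are out.
Only one shift left: Eitan ∈ Legal.
Only one shift left: Dilnoza ∈ Legal.

Research = {Ada}; Legal = {Bao, Dilnoza, Eitan}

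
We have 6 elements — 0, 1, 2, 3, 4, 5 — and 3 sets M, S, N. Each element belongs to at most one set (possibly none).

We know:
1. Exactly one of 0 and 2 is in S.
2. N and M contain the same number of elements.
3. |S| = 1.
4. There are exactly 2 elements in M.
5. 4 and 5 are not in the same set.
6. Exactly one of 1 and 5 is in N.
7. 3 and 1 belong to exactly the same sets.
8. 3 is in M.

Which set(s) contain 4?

From (8): 3 ∈ M.
(7): 1 matches 3: 1 ∈ M.
(4): M already has 2, so the rest are out.
(6) (exactly one): 5 ∈ N.
(5): 4 ∉ N.
Suppose 4 ∈ S: no assignment then satisfies all the clues, so 4 ∉ S.

4: none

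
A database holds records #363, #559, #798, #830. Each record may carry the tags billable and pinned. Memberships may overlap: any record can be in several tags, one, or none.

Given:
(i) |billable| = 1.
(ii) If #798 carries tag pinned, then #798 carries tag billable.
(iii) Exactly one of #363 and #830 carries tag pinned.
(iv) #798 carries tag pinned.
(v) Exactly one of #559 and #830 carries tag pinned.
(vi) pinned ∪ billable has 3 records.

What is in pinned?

pinned = {#363, #559, #798}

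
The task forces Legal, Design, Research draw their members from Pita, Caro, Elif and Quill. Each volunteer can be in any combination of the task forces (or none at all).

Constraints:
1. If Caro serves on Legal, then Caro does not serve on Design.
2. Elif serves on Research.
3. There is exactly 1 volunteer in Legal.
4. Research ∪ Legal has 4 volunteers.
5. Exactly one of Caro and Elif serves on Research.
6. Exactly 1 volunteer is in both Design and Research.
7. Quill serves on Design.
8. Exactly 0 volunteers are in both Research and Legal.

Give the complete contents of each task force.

From (2): Elif ∈ Research.
From (7): Quill ∈ Design.
(5) (exactly one): Caro ∉ Research.
Suppose Pita ∈ Legal: no assignment then satisfies all the clues, so Pita ∉ Legal.

Legal = {Caro}; Design = {Quill}; Research = {Elif, Pita, Quill}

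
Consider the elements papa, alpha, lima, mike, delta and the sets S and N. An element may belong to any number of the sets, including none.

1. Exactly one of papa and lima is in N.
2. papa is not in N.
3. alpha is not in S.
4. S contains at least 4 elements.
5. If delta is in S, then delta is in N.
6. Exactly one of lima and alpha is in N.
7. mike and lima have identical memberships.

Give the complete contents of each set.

S = {delta, lima, mike, papa}; N = {delta, lima, mike}

From (2): papa ∉ N.
From (3): alpha ∉ S.
(1) (exactly one): lima ∈ N.
(4): only 4 candidates remain for S, so all are in.
(5): delta ∈ N.
(6) (exactly one): alpha ∉ N.
(7): mike matches lima: mike ∈ N.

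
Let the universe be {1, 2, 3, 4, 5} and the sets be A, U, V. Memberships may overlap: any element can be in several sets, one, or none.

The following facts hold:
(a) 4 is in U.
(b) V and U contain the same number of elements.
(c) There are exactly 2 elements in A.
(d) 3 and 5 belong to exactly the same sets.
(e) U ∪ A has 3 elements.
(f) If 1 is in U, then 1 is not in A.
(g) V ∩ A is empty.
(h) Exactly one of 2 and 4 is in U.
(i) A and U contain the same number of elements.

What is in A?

A = {2, 4}

From (a): 4 ∈ U.
(h) (exactly one): 2 ∉ U.
Suppose 1 ∈ A: no assignment then satisfies all the clues, so 1 ∉ A.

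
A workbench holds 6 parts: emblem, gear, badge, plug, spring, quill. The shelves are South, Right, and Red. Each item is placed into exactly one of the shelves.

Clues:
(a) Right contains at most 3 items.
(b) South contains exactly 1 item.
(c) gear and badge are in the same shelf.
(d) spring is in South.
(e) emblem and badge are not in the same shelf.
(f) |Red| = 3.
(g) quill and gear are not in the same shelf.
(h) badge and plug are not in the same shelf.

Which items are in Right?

Right = {badge, gear}

From (d): spring ∈ South.
(b): South already has 1, so the rest are out.
Suppose emblem ∈ Right: no assignment then satisfies all the clues, so emblem ∉ Right.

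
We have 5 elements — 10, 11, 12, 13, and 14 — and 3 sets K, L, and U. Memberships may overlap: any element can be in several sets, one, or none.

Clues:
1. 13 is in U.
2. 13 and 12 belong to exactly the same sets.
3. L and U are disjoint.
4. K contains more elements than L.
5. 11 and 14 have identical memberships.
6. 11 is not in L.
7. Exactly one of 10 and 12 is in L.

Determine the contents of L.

L = {10}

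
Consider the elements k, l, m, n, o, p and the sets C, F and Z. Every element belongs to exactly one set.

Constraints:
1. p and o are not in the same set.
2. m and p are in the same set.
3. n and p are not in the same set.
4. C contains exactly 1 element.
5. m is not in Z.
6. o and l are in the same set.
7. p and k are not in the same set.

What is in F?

F = {m, p}

From (5): m ∉ Z.
(2): p matches m: p ∉ Z.
Suppose k ∈ F: no assignment then satisfies all the clues, so k ∉ F.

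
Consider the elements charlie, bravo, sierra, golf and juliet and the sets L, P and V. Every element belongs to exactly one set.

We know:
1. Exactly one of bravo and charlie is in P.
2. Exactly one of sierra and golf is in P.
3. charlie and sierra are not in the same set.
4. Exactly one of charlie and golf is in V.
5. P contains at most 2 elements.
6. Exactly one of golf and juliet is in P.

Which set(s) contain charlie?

charlie: V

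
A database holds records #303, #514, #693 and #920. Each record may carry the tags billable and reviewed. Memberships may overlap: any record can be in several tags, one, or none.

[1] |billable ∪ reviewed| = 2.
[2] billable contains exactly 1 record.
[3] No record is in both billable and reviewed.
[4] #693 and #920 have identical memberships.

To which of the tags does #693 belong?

#693: none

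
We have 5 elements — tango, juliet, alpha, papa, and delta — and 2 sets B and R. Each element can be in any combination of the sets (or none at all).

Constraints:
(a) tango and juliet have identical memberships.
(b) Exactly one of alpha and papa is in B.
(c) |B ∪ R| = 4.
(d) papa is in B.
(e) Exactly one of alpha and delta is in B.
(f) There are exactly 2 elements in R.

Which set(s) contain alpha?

alpha: none

From (d): papa ∈ B.
(b) (exactly one): alpha ∉ B.
(e) (exactly one): delta ∈ B.
Suppose alpha ∈ R: no assignment then satisfies all the clues, so alpha ∉ R.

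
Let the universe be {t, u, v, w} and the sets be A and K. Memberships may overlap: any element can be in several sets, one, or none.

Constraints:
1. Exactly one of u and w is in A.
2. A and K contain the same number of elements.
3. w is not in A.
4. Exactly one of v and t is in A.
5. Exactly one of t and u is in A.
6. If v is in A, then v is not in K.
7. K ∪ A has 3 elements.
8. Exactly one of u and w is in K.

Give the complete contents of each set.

A = {u, v}; K = {t, u}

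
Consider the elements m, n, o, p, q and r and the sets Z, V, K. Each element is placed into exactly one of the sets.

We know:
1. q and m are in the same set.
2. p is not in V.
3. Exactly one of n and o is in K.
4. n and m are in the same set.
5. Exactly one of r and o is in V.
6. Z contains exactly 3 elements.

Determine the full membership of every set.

From (2): p ∉ V.
Suppose m ∉ Z: no assignment then satisfies all the clues, so m ∈ Z.

Z = {m, n, q}; V = {r}; K = {o, p}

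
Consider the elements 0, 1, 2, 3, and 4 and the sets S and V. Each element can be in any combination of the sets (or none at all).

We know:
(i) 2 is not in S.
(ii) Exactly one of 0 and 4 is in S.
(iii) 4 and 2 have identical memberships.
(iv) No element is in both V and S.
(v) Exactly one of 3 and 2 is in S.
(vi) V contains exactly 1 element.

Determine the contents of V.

V = {1}

From (i): 2 ∉ S.
(iii): 4 matches 2: 4 ∉ S.
(v) (exactly one): 3 ∈ S.
(ii) (exactly one): 0 ∈ S.
(iv) (disjoint): 0 ∉ V.
(iv) (disjoint): 3 ∉ V.
Suppose 1 ∉ V: no assignment then satisfies all the clues, so 1 ∈ V.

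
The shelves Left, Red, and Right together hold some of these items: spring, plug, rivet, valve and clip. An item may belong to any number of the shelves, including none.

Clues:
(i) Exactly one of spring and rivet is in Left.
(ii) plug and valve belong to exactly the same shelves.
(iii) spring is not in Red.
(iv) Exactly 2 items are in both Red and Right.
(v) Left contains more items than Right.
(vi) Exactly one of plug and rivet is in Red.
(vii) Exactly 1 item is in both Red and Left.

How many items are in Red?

2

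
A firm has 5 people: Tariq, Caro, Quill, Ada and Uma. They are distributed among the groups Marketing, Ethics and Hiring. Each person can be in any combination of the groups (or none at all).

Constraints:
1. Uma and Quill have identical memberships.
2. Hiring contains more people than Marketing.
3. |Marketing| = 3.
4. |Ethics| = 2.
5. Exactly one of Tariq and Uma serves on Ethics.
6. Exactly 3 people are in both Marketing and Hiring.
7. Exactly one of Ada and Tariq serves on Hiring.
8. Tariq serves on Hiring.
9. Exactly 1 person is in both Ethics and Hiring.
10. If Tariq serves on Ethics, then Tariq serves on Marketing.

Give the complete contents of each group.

Marketing = {Quill, Tariq, Uma}; Ethics = {Ada, Tariq}; Hiring = {Caro, Quill, Tariq, Uma}

From (8): Tariq ∈ Hiring.
(7) (exactly one): Ada ∉ Hiring.
Suppose Tariq ∉ Marketing: no assignment then satisfies all the clues, so Tariq ∈ Marketing.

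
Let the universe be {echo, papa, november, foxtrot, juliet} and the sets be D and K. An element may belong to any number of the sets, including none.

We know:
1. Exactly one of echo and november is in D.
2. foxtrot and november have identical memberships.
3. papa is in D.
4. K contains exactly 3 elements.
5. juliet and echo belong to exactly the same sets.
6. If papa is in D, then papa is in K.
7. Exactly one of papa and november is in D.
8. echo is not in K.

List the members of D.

D = {echo, juliet, papa}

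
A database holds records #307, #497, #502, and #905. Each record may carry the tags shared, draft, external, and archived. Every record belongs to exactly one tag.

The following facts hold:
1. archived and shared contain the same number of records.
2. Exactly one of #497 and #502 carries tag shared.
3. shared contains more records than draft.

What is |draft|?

0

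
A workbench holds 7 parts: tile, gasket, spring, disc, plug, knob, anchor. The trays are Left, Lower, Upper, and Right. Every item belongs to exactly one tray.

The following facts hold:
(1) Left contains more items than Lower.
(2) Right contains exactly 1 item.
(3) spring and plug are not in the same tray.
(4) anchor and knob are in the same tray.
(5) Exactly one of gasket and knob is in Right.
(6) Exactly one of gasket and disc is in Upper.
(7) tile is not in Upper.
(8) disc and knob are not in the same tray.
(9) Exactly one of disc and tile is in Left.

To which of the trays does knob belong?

From (7): tile ∉ Upper.
Suppose knob ∉ Left: no assignment then satisfies all the clues, so knob ∈ Left.

knob: Left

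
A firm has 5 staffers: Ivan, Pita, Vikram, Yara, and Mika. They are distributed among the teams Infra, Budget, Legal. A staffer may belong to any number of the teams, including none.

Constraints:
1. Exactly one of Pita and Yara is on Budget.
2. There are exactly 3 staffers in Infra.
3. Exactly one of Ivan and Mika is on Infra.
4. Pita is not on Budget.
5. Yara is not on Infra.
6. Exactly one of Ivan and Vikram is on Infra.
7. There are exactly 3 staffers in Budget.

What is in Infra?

Infra = {Mika, Pita, Vikram}

From (4): Pita ∉ Budget.
From (5): Yara ∉ Infra.
(1) (exactly one): Yara ∈ Budget.
Suppose Ivan ∈ Infra: no assignment then satisfies all the clues, so Ivan ∉ Infra.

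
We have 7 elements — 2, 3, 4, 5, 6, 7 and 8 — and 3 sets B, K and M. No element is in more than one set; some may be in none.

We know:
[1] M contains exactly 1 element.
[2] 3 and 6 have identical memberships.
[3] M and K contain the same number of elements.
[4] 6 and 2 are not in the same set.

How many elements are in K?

1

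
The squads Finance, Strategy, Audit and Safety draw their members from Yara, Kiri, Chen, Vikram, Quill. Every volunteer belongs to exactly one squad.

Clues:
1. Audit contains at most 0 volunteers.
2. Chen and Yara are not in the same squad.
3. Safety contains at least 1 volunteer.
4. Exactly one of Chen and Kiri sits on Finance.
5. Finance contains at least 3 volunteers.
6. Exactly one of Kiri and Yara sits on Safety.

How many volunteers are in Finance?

3

(1): Audit already has 0, so the rest are out.
Suppose Yara ∈ Finance: no assignment then satisfies all the clues, so Yara ∉ Finance.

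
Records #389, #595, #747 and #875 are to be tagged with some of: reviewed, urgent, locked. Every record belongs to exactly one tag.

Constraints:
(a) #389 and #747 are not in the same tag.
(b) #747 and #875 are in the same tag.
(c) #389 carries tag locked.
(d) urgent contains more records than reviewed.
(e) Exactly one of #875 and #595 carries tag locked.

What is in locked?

locked = {#389, #595}

From (c): #389 ∈ locked.
(a): #747 ∉ locked.
(b): #875 matches #747: #875 ∉ locked.
(e) (exactly one): #595 ∈ locked.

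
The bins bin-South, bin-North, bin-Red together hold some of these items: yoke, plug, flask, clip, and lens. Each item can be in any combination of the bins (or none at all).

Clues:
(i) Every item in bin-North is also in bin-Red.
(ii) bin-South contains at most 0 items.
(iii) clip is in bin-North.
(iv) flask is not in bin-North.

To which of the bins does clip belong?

From (iii): clip ∈ bin-North.
From (iv): flask ∉ bin-North.
(i) with clip ∈ bin-North: clip ∈ bin-Red.
(ii): bin-South already has 0, so the rest are out.

clip: bin-North, bin-Red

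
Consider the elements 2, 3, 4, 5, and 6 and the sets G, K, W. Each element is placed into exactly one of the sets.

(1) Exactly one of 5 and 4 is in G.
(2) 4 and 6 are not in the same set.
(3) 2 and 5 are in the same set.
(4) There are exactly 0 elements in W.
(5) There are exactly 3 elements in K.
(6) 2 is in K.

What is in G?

G = {3, 4}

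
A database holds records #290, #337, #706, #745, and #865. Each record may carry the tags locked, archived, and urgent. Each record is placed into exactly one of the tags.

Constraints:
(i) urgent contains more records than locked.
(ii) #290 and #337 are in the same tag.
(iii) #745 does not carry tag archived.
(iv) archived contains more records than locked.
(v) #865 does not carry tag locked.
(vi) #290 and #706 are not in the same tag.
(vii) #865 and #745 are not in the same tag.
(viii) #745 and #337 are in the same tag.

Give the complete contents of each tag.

locked = {}; archived = {#706, #865}; urgent = {#290, #337, #745}

From (iii): #745 ∉ archived.
From (v): #865 ∉ locked.
(viii): #337 matches #745: #337 ∉ archived.
(ii): #290 matches #337: #290 ∉ archived.
Suppose #290 ∈ locked: no assignment then satisfies all the clues, so #290 ∉ locked.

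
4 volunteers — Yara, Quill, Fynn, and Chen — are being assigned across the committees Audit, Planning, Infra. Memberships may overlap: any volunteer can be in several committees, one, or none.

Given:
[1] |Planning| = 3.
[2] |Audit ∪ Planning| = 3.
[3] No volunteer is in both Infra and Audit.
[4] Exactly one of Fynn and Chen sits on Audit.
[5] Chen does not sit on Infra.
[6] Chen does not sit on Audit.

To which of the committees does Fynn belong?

From (5): Chen ∉ Infra.
From (6): Chen ∉ Audit.
(4) (exactly one): Fynn ∈ Audit.
(3) (disjoint): Fynn ∉ Infra.
Suppose Fynn ∉ Planning: no assignment then satisfies all the clues, so Fynn ∈ Planning.

Fynn: Audit, Planning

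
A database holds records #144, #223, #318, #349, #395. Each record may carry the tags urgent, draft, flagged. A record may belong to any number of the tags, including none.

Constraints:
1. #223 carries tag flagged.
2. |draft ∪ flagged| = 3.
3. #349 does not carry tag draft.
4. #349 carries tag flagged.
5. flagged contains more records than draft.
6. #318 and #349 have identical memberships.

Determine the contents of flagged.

flagged = {#223, #318, #349}

From (1): #223 ∈ flagged.
From (3): #349 ∉ draft.
From (4): #349 ∈ flagged.
(6): #318 matches #349: #318 ∉ draft.
(6): #318 matches #349: #318 ∈ flagged.
Suppose #144 ∈ flagged: no assignment then satisfies all the clues, so #144 ∉ flagged.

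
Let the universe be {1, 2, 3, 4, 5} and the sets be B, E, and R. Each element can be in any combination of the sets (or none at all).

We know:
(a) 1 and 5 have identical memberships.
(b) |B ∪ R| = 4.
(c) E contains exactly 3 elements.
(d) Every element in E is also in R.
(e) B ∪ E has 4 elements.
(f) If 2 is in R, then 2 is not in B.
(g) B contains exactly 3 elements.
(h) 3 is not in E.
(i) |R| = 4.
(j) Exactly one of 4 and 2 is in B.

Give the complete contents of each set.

B = {1, 4, 5}; E = {1, 2, 5}; R = {1, 2, 4, 5}

From (h): 3 ∉ E.
Suppose 1 ∉ B: no assignment then satisfies all the clues, so 1 ∈ B.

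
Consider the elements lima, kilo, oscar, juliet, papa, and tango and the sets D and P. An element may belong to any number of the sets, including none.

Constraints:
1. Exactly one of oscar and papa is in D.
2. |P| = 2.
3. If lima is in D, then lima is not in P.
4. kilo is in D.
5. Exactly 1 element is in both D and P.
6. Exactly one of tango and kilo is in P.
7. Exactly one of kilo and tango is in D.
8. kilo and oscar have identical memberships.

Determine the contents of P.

P = {juliet, tango}

From (4): kilo ∈ D.
(7) (exactly one): tango ∉ D.
(8): oscar matches kilo: oscar ∈ D.
(1) (exactly one): papa ∉ D.
Suppose lima ∈ P: no assignment then satisfies all the clues, so lima ∉ P.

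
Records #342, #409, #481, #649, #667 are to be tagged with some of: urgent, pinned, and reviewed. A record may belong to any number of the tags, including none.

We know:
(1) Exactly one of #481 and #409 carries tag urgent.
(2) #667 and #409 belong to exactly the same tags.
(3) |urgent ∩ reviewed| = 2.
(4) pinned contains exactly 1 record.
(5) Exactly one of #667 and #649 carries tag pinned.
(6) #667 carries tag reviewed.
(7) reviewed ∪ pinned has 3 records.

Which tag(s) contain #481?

#481: none

From (6): #667 ∈ reviewed.
(2): #409 matches #667: #409 ∈ reviewed.
Suppose #481 ∈ urgent: no assignment then satisfies all the clues, so #481 ∉ urgent.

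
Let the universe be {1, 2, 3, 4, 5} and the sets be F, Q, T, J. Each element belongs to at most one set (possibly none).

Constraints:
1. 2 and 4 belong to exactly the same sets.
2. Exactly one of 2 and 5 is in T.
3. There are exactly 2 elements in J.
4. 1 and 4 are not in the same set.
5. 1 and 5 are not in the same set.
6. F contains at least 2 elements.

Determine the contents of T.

T = {5}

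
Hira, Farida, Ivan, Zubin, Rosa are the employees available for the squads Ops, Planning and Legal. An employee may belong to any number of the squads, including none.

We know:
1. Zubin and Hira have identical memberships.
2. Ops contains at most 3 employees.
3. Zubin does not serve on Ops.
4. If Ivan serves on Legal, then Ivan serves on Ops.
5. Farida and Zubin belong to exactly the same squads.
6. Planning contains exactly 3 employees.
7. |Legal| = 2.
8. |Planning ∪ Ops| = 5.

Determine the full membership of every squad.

Ops = {Ivan, Rosa}; Planning = {Farida, Hira, Zubin}; Legal = {Ivan, Rosa}

From (3): Zubin ∉ Ops.
(1): Hira matches Zubin: Hira ∉ Ops.
(5): Farida matches Zubin: Farida ∉ Ops.
Suppose Hira ∉ Planning: no assignment then satisfies all the clues, so Hira ∈ Planning.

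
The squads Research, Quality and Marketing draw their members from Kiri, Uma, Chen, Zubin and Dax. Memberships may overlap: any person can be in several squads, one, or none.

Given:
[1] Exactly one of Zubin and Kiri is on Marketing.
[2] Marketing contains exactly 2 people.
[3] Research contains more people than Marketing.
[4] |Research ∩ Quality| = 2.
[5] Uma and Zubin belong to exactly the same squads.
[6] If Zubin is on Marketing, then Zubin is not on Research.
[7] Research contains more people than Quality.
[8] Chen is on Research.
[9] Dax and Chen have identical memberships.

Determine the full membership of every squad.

Research = {Chen, Dax, Kiri}; Quality = {Chen, Dax}; Marketing = {Uma, Zubin}

From (8): Chen ∈ Research.
(9): Dax matches Chen: Dax ∈ Research.
Suppose Kiri ∉ Research: no assignment then satisfies all the clues, so Kiri ∈ Research.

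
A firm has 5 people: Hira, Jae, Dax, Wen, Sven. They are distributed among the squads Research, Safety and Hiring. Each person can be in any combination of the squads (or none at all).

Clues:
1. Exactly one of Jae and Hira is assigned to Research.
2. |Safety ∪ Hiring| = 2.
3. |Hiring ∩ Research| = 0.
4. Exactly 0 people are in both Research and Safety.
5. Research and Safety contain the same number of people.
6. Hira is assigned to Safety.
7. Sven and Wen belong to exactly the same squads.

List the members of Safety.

From (6): Hira ∈ Safety.
Suppose Jae ∈ Safety: no assignment then satisfies all the clues, so Jae ∉ Safety.

Safety = {Hira}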